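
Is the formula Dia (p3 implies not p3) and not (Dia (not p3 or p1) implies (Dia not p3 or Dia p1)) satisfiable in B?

Unsatisfiable (every branch closes)

1. Dia (p3 implies not p3) and not (Dia (not p3 or p1) implies (Dia not p3 or Dia p1)), u
2. Dia (p3 implies not p3), u
3. not (Dia (not p3 or p1) implies (Dia not p3 or Dia p1)), u
4. Dia (not p3 or p1), u
5. not (Dia not p3 or Dia p1), u
6. not Dia not p3, u
7. not Dia p1, u
8. p3, u
9. not p1, u
10. p3 implies not p3, v
11. p3, v
12. not p1, v
13. not p3, v
Accessibility: uRu, uRv, vRu, vRv
Branch closes: p3 and not p3 both at v.
(One branch shown.) All branches close.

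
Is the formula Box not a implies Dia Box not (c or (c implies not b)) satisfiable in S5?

1. Box not a implies Dia Box not (c or (c implies not b)), w0
2. not Box not a, w0
3. a, w1
Accessibility: w0Rw0, w0Rw1, w1Rw0, w1Rw1

Satisfiable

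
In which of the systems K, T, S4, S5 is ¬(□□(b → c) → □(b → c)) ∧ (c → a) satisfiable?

K-tableau for the formula:
1. ¬(□□(b → c) → □(b → c)) ∧ (c → a), w0
2. ¬(□□(b → c) → □(b → c)), w0   [∧-rule on 1]
3. c → a, w0   [∧-rule on 1]
4. □□(b → c), w0   [¬→-rule on 2]
5. ¬□(b → c), w0   [¬→-rule on 2]
6. a, w0   [→-rule on 3 (branches; this branch)]
7. ¬(b → c), w1   [¬□-rule on 5: fresh world w1, w0Rw1]
8. b, w1   [¬→-rule on 7]
9. ¬c, w1   [¬→-rule on 7]
10. □(b → c), w1   [□-rule on 4 via w0Rw1]
Accessibility: w0Rw1
Complete open branch: satisfiable in K.
T-tableau for the formula:
1. ¬(□□(b → c) → □(b → c)) ∧ (c → a), w0
2. ¬(□□(b → c) → □(b → c)), w0   [∧-rule on 1]
3. c → a, w0   [∧-rule on 1]
4. □□(b → c), w0   [¬→-rule on 2]
5. ¬□(b → c), w0   [¬→-rule on 2]
6. □(b → c), w0   [□-rule on 4 via w0Rw0]
7. b → c, w0   [□-rule on 6 via w0Rw0]
8. a, w0   [→-rule on 3 (branches; this branch)]
9. c, w0   [→-rule on 7 (branches; this branch)]
10. ¬(b → c), w1   [¬□-rule on 5: fresh world w1, w0Rw1]
11. b, w1   [¬→-rule on 10]
12. ¬c, w1   [¬→-rule on 10]
13. □(b → c), w1   [□-rule on 4 via w0Rw1]
14. b → c, w1   [□-rule on 6 via w0Rw1]
15. c, w1   [→-rule on 14 (branches; this branch)]
Accessibility: w0Rw0, w0Rw1, w1Rw1
Branch closes: c and ¬c both at w1.
Every branch closes (one shown): unsatisfiable in T, hence also in S4, S5 (every S4/S5-frame is a T-frame).

K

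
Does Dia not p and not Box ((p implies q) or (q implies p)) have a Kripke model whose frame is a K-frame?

1. Dia not p and not Box ((p implies q) or (q implies p)), 0
2. Dia not p, 0
3. not Box ((p implies q) or (q implies p)), 0
4. not p, 1
5. not ((p implies q) or (q implies p)), 2
6. not (p implies q), 2
7. not (q implies p), 2
8. p, 2
9. not q, 2
10. q, 2
11. not p, 2
Accessibility: 0R1, 0R2
Branch closes: q and not q both at 2.
Every branch closes; the branch above is one of them.

Unsatisfiable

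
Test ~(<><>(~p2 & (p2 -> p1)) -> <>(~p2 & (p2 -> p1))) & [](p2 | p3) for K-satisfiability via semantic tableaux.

Yes, satisfiable

1. ~(<><>(~p2 & (p2 -> p1)) -> <>(~p2 & (p2 -> p1))) & [](p2 | p3), 0
2. ~(<><>(~p2 & (p2 -> p1)) -> <>(~p2 & (p2 -> p1))), 0   [&-rule on 1]
3. [](p2 | p3), 0   [&-rule on 1]
4. <><>(~p2 & (p2 -> p1)), 0   [~->-rule on 2]
5. ~<>(~p2 & (p2 -> p1)), 0   [~->-rule on 2]
6. <>(~p2 & (p2 -> p1)), 1   [<>-rule on 4: fresh world 1, 0R1]
7. p2 | p3, 1   [[]-rule on 3 via 0R1]
8. ~(~p2 & (p2 -> p1)), 1   [~<>-rule on 5 via 0R1]
9. p3, 1   [|-rule on 7 (branches; this branch)]
10. ~(p2 -> p1), 1   [~&-rule on 8 (branches; this branch)]
11. p2, 1   [~->-rule on 10]
12. ~p1, 1   [~->-rule on 10]
13. ~p2 & (p2 -> p1), 2   [<>-rule on 6: fresh world 2, 1R2]
14. ~p2, 2   [&-rule on 13]
15. p2 -> p1, 2   [&-rule on 13]
16. p1, 2   [->-rule on 15 (branches; this branch)]
Accessibility: 0R1, 1R2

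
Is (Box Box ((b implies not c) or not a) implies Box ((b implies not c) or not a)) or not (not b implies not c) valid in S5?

Tableau for the negation not ((Box Box ((b implies not c) or not a) implies Box ((b implies not c) or not a)) or not (not b implies not c)):
1. not ((Box Box ((b implies not c) or not a) implies Box ((b implies not c) or not a)) or not (not b implies not c)), 0
2. not (Box Box ((b implies not c) or not a) implies Box ((b implies not c) or not a)), 0
3. not b implies not c, 0
4. Box Box ((b implies not c) or not a), 0
5. not Box ((b implies not c) or not a), 0
6. Box ((b implies not c) or not a), 0
7. (b implies not c) or not a, 0
8. not c, 0
9. b implies not c, 0
10. not ((b implies not c) or not a), 1
11. not (b implies not c), 1
12. a, 1
13. b, 1
14. c, 1
15. Box ((b implies not c) or not a), 1
16. (b implies not c) or not a, 1
17. b implies not c, 1
18. not c, 1
Accessibility: 0R0, 0R1, 1R0, 1R1
Branch closes: c and not c both at 1.
Every branch of the negation's tableau closes; the branch above is one of them.

Yes, valid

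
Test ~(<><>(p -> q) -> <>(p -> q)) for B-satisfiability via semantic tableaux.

Satisfiable

1. ~(<><>(p -> q) -> <>(p -> q)), w0
2. <><>(p -> q), w0
3. ~<>(p -> q), w0
4. ~(p -> q), w0
5. p, w0
6. ~q, w0
7. <>(p -> q), w1
8. ~(p -> q), w1
9. p, w1
10. ~q, w1
11. p -> q, w2
12. q, w2
Accessibility: w0Rw0, w0Rw1, w1Rw0, w1Rw1, w1Rw2, w2Rw1, w2Rw2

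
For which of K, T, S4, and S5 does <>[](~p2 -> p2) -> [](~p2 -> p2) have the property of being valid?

S5

S5-tableau for the negation ~(<>[](~p2 -> p2) -> [](~p2 -> p2)):
1. ~(<>[](~p2 -> p2) -> [](~p2 -> p2)), w0
2. <>[](~p2 -> p2), w0
3. ~[](~p2 -> p2), w0
4. [](~p2 -> p2), w1
5. ~p2 -> p2, w0
6. ~p2 -> p2, w1
7. p2, w0
8. p2, w1
9. ~(~p2 -> p2), w2
10. ~p2, w2
11. ~p2 -> p2, w2
12. p2, w2
Accessibility: w0Rw0, w0Rw1, w0Rw2, w1Rw0, w1Rw1, w1Rw2, w2Rw0, w2Rw1, w2Rw2
Branch closes: p2 and ~p2 both at w2.
Every branch closes (one shown): valid in S5.
S4-tableau for the negation ~(<>[](~p2 -> p2) -> [](~p2 -> p2)):
1. ~(<>[](~p2 -> p2) -> [](~p2 -> p2)), w0
2. <>[](~p2 -> p2), w0
3. ~[](~p2 -> p2), w0
4. [](~p2 -> p2), w1
5. ~p2 -> p2, w1
6. p2, w1
7. ~(~p2 -> p2), w2
8. ~p2, w2
Accessibility: w0Rw0, w0Rw1, w0Rw2, w1Rw1, w2Rw2
Complete open branch: countermodel on an S4-frame, so not valid in S4, nor in K, T (the same frame is also a K-frame and a T-frame).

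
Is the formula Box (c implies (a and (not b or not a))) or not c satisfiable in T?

Satisfiable

1. Box (c implies (a and (not b or not a))) or not c, w0
2. not c, w0   [or-rule on 1 (branches; this branch)]
Accessibility: w0Rw0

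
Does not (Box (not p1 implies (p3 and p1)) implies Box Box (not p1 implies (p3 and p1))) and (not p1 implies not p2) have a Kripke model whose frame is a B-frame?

Satisfiable

1. not (Box (not p1 implies (p3 and p1)) implies Box Box (not p1 implies (p3 and p1))) and (not p1 implies not p2), 0
2. not (Box (not p1 implies (p3 and p1)) implies Box Box (not p1 implies (p3 and p1))), 0
3. not p1 implies not p2, 0
4. Box (not p1 implies (p3 and p1)), 0
5. not Box Box (not p1 implies (p3 and p1)), 0
6. not p1 implies (p3 and p1), 0
7. not p2, 0
8. p3 and p1, 0
9. p3, 0
10. p1, 0
11. not Box (not p1 implies (p3 and p1)), 1
12. not p1 implies (p3 and p1), 1
13. p3 and p1, 1
14. p3, 1
15. p1, 1
16. not (not p1 implies (p3 and p1)), 2
17. not p1, 2
18. not (p3 and p1), 2
Accessibility: 0R0, 0R1, 1R0, 1R1, 1R2, 2R1, 2R2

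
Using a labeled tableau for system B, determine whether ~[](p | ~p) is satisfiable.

No, unsatisfiable

1. ~[](p | ~p), w0
2. ~(p | ~p), w1
3. ~p, w1
4. p, w1
Accessibility: w0Rw0, w0Rw1, w1Rw0, w1Rw1
Branch closes: p and ~p both at w1.
All branches of the tableau close; one closing branch shown above.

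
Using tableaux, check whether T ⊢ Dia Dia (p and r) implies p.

Not valid

Tableau for the negation not (Dia Dia (p and r) implies p):
1. not (Dia Dia (p and r) implies p), w0
2. Dia Dia (p and r), w0
3. not p, w0
4. Dia (p and r), w1
5. p and r, w2
6. p, w2
7. r, w2
Accessibility: w0Rw0, w0Rw1, w1Rw1, w1Rw2, w2Rw2
The negation has an open branch (countermodel exists).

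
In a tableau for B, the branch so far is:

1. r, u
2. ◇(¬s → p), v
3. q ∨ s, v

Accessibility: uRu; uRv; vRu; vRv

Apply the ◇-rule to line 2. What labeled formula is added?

a fresh world w with vRw, and ¬s → p at w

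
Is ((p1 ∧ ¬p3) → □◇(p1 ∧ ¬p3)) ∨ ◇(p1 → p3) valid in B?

Yes, valid

Tableau for the negation ¬(((p1 ∧ ¬p3) → □◇(p1 ∧ ¬p3)) ∨ ◇(p1 → p3)):
1. ¬(((p1 ∧ ¬p3) → □◇(p1 ∧ ¬p3)) ∨ ◇(p1 → p3)), 0
2. ¬((p1 ∧ ¬p3) → □◇(p1 ∧ ¬p3)), 0   [¬∨-rule on 1]
3. ¬◇(p1 → p3), 0   [¬∨-rule on 1]
4. p1 ∧ ¬p3, 0   [¬→-rule on 2]
5. ¬□◇(p1 ∧ ¬p3), 0   [¬→-rule on 2]
6. p1, 0   [∧-rule on 4]
7. ¬p3, 0   [∧-rule on 4]
8. ¬(p1 → p3), 0   [¬◇-rule on 3 via 0R0]
9. ¬◇(p1 ∧ ¬p3), 1   [¬□-rule on 5: fresh world 1, 0R1]
10. ¬(p1 → p3), 1   [¬◇-rule on 3 via 0R1]
11. p1, 1   [¬→-rule on 10]
12. ¬p3, 1   [¬→-rule on 10]
13. ¬(p1 ∧ ¬p3), 0   [¬◇-rule on 9 via 1R0]
14. ¬(p1 ∧ ¬p3), 1   [¬◇-rule on 9 via 1R1]
15. p3, 0   [¬∧-rule on 13 (branches; this branch)]
Accessibility: 0R0, 0R1, 1R0, 1R1
Branch closes: p3 and ¬p3 both at 0.
All branches of the negation close; one closing branch shown above.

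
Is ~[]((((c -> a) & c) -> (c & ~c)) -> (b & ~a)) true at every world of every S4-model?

Tableau for the negation []((((c -> a) & c) -> (c & ~c)) -> (b & ~a)):
1. []((((c -> a) & c) -> (c & ~c)) -> (b & ~a)), u
2. (((c -> a) & c) -> (c & ~c)) -> (b & ~a), u
3. b & ~a, u
4. b, u
5. ~a, u
Accessibility: uRu
The negation has an open branch (countermodel exists).

Not valid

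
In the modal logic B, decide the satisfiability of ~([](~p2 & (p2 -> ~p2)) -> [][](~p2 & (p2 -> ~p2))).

Satisfiable

1. ~([](~p2 & (p2 -> ~p2)) -> [][](~p2 & (p2 -> ~p2))), u
2. [](~p2 & (p2 -> ~p2)), u
3. ~[][](~p2 & (p2 -> ~p2)), u
4. ~p2 & (p2 -> ~p2), u
5. ~p2, u
6. p2 -> ~p2, u
7. ~[](~p2 & (p2 -> ~p2)), v
8. ~p2 & (p2 -> ~p2), v
9. ~p2, v
10. p2 -> ~p2, v
11. ~(~p2 & (p2 -> ~p2)), w
12. ~(p2 -> ~p2), w
13. p2, w
Accessibility: uRu, uRv, vRu, vRv, vRw, wRv, wRw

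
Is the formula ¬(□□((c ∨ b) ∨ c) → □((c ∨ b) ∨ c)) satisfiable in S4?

1. ¬(□□((c ∨ b) ∨ c) → □((c ∨ b) ∨ c)), w0
2. □□((c ∨ b) ∨ c), w0
3. ¬□((c ∨ b) ∨ c), w0
4. □((c ∨ b) ∨ c), w0
5. (c ∨ b) ∨ c, w0
6. c ∨ b, w0
7. b, w0
8. ¬((c ∨ b) ∨ c), w1
9. ¬(c ∨ b), w1
10. ¬c, w1
11. ¬b, w1
12. □((c ∨ b) ∨ c), w1
13. (c ∨ b) ∨ c, w1
14. c ∨ b, w1
15. b, w1
Accessibility: w0Rw0, w0Rw1, w1Rw1
Branch closes: b and ¬b both at w1.
All branches of the tableau close; one closing branch shown above.

Unsatisfiable (every branch closes)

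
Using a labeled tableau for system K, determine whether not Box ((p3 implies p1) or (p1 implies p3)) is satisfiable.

1. not Box ((p3 implies p1) or (p1 implies p3)), u
2. not ((p3 implies p1) or (p1 implies p3)), v   [neg-Box-rule on 1: fresh world v, uRv]
3. not (p3 implies p1), v   [neg-or-rule on 2]
4. not (p1 implies p3), v   [neg-or-rule on 2]
5. p3, v   [neg-implies-rule on 3]
6. not p1, v   [neg-implies-rule on 3]
7. p1, v   [neg-implies-rule on 4]
8. not p3, v   [neg-implies-rule on 4]
Accessibility: uRv
Branch closes: p1 and not p1 both at v.
(One branch shown.) All branches close.

Unsatisfiable (every branch closes)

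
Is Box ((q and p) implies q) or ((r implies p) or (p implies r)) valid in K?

Tableau for the negation not (Box ((q and p) implies q) or ((r implies p) or (p implies r))):
1. not (Box ((q and p) implies q) or ((r implies p) or (p implies r))), w0
2. not Box ((q and p) implies q), w0
3. not ((r implies p) or (p implies r)), w0
4. not (r implies p), w0
5. not (p implies r), w0
6. r, w0
7. not p, w0
8. p, w0
9. not r, w0
Branch closes: p and not p both at w0.
All branches of the negation close; one closing branch shown above.

Yes, valid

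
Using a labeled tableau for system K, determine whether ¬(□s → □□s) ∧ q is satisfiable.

1. ¬(□s → □□s) ∧ q, u
2. ¬(□s → □□s), u
3. q, u
4. □s, u
5. ¬□□s, u
6. ¬□s, v
7. s, v
8. ¬s, w
Accessibility: uRv, vRw

Satisfiable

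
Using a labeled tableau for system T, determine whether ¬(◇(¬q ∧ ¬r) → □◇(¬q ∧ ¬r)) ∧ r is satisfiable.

1. ¬(◇(¬q ∧ ¬r) → □◇(¬q ∧ ¬r)) ∧ r, u
2. ¬(◇(¬q ∧ ¬r) → □◇(¬q ∧ ¬r)), u   [∧-rule on 1]
3. r, u   [∧-rule on 1]
4. ◇(¬q ∧ ¬r), u   [¬→-rule on 2]
5. ¬□◇(¬q ∧ ¬r), u   [¬→-rule on 2]
6. ¬q ∧ ¬r, v   [◇-rule on 4: fresh world v, uRv]
7. ¬q, v   [∧-rule on 6]
8. ¬r, v   [∧-rule on 6]
9. ¬◇(¬q ∧ ¬r), w   [¬□-rule on 5: fresh world w, uRw]
10. ¬(¬q ∧ ¬r), w   [¬◇-rule on 9 via wRw]
11. r, w   [¬∧-rule on 10 (branches; this branch)]
Accessibility: uRu, uRv, uRw, vRv, wRw

Yes, satisfiable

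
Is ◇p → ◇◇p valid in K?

Tableau for the negation ¬(◇p → ◇◇p):
1. ¬(◇p → ◇◇p), w0
2. ◇p, w0
3. ¬◇◇p, w0
4. p, w1
5. ¬◇p, w1
Accessibility: w0Rw1
The negation has an open branch (countermodel exists).

No, not valid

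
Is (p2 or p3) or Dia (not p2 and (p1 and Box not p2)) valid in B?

Tableau for the negation not ((p2 or p3) or Dia (not p2 and (p1 and Box not p2))):
1. not ((p2 or p3) or Dia (not p2 and (p1 and Box not p2))), 0
2. not (p2 or p3), 0   [neg-or-rule on 1]
3. not Dia (not p2 and (p1 and Box not p2)), 0   [neg-or-rule on 1]
4. not p2, 0   [neg-or-rule on 2]
5. not p3, 0   [neg-or-rule on 2]
6. not (not p2 and (p1 and Box not p2)), 0   [neg-Dia-rule on 3 via 0R0]
7. not (p1 and Box not p2), 0   [neg-and-rule on 6 (branches; this branch)]
8. not Box not p2, 0   [neg-and-rule on 7 (branches; this branch)]
9. p2, 1   [neg-Box-rule on 8: fresh world 1, 0R1]
10. not (not p2 and (p1 and Box not p2)), 1   [neg-Dia-rule on 3 via 0R1]
11. not (p1 and Box not p2), 1   [neg-and-rule on 10 (branches; this branch)]
12. not Box not p2, 1   [neg-and-rule on 11 (branches; this branch)]
13. p2, 2   [neg-Box-rule on 12: fresh world 2, 1R2]
Accessibility: 0R0, 0R1, 1R0, 1R1, 1R2, 2R1, 2R2
The negation has an open branch (countermodel exists).

No, not valid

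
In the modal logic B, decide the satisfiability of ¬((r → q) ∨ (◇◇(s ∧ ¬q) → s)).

1. ¬((r → q) ∨ (◇◇(s ∧ ¬q) → s)), w0
2. ¬(r → q), w0
3. ¬(◇◇(s ∧ ¬q) → s), w0
4. r, w0
5. ¬q, w0
6. ◇◇(s ∧ ¬q), w0
7. ¬s, w0
8. ◇(s ∧ ¬q), w1
9. s ∧ ¬q, w2
10. s, w2
11. ¬q, w2
Accessibility: w0Rw0, w0Rw1, w1Rw0, w1Rw1, w1Rw2, w2Rw1, w2Rw2

Satisfiable (open branch found)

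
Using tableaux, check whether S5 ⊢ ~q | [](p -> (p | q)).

Valid

Tableau for the negation ~(~q | [](p -> (p | q))):
1. ~(~q | [](p -> (p | q))), w0
2. q, w0
3. ~[](p -> (p | q)), w0
4. ~(p -> (p | q)), w1
5. p, w1
6. ~(p | q), w1
7. ~p, w1
8. ~q, w1
Accessibility: w0Rw0, w0Rw1, w1Rw0, w1Rw1
Branch closes: p and ~p both at w1.
Every branch of the negation's tableau closes; the branch above is one of them.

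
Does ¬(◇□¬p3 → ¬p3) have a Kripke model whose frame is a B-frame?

1. ¬(◇□¬p3 → ¬p3), w0
2. ◇□¬p3, w0
3. p3, w0
4. □¬p3, w1
5. ¬p3, w0
Accessibility: w0Rw0, w0Rw1, w1Rw0, w1Rw1
Branch closes: p3 and ¬p3 both at w0.
All branches of the tableau close; one closing branch shown above.

No, unsatisfiable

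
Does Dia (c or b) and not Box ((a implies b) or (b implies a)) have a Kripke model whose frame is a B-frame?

1. Dia (c or b) and not Box ((a implies b) or (b implies a)), w0
2. Dia (c or b), w0
3. not Box ((a implies b) or (b implies a)), w0
4. c or b, w1
5. b, w1
6. not ((a implies b) or (b implies a)), w2
7. not (a implies b), w2
8. not (b implies a), w2
9. a, w2
10. not b, w2
11. b, w2
12. not a, w2
Accessibility: w0Rw0, w0Rw1, w0Rw2, w1Rw0, w1Rw1, w2Rw0, w2Rw2
Branch closes: b and not b both at w2.
Every branch closes; the branch above is one of them.

No, unsatisfiable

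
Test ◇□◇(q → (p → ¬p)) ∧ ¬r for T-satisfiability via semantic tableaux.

Yes, satisfiable

1. ◇□◇(q → (p → ¬p)) ∧ ¬r, w0
2. ◇□◇(q → (p → ¬p)), w0
3. ¬r, w0
4. □◇(q → (p → ¬p)), w1
5. ◇(q → (p → ¬p)), w1
6. q → (p → ¬p), w2
7. ◇(q → (p → ¬p)), w2
8. p → ¬p, w2
9. ¬p, w2
10. q → (p → ¬p), w3
11. p → ¬p, w3
12. ¬p, w3
Accessibility: w0Rw0, w0Rw1, w1Rw1, w1Rw2, w2Rw2, w2Rw3, w3Rw3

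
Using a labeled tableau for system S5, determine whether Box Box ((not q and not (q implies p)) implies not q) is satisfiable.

1. Box Box ((not q and not (q implies p)) implies not q), u
2. Box ((not q and not (q implies p)) implies not q), u
3. (not q and not (q implies p)) implies not q, u
4. not q, u
Accessibility: uRu

Yes, satisfiable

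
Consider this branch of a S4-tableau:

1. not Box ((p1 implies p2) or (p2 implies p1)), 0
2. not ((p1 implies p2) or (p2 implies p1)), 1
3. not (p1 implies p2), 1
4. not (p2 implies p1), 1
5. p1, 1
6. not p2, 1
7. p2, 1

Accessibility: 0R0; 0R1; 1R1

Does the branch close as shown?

Closed

Both p2 and not p2 appear at 1.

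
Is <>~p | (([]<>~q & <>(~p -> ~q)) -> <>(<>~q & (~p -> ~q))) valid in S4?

Tableau for the negation ~(<>~p | (([]<>~q & <>(~p -> ~q)) -> <>(<>~q & (~p -> ~q)))):
1. ~(<>~p | (([]<>~q & <>(~p -> ~q)) -> <>(<>~q & (~p -> ~q)))), w0
2. ~<>~p, w0
3. ~(([]<>~q & <>(~p -> ~q)) -> <>(<>~q & (~p -> ~q))), w0
4. []<>~q & <>(~p -> ~q), w0
5. ~<>(<>~q & (~p -> ~q)), w0
6. []<>~q, w0
7. <>(~p -> ~q), w0
8. p, w0
9. ~(<>~q & (~p -> ~q)), w0
10. <>~q, w0
11. ~<>~q, w0
12. q, w0
13. ~p -> ~q, w1
14. p, w1
15. ~(<>~q & (~p -> ~q)), w1
16. <>~q, w1
17. q, w1
18. ~<>~q, w1
19. ~q, w2
20. p, w2
21. ~(<>~q & (~p -> ~q)), w2
22. <>~q, w2
23. q, w2
Accessibility: w0Rw0, w0Rw1, w0Rw2, w1Rw1, w2Rw2
Branch closes: q and ~q both at w2.
Every branch of the negation's tableau closes; the branch above is one of them.

Valid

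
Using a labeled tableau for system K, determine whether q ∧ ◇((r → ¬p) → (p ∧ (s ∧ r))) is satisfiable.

Satisfiable (open branch found)

1. q ∧ ◇((r → ¬p) → (p ∧ (s ∧ r))), 0
2. q, 0
3. ◇((r → ¬p) → (p ∧ (s ∧ r))), 0
4. (r → ¬p) → (p ∧ (s ∧ r)), 1
5. p ∧ (s ∧ r), 1
6. p, 1
7. s ∧ r, 1
8. s, 1
9. r, 1
Accessibility: 0R1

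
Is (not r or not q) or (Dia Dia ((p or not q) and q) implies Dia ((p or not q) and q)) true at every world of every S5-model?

Tableau for the negation not ((not r or not q) or (Dia Dia ((p or not q) and q) implies Dia ((p or not q) and q))):
1. not ((not r or not q) or (Dia Dia ((p or not q) and q) implies Dia ((p or not q) and q))), 0
2. not (not r or not q), 0   [neg-or-rule on 1]
3. not (Dia Dia ((p or not q) and q) implies Dia ((p or not q) and q)), 0   [neg-or-rule on 1]
4. r, 0   [neg-or-rule on 2]
5. q, 0   [neg-or-rule on 2]
6. Dia Dia ((p or not q) and q), 0   [neg-implies-rule on 3]
7. not Dia ((p or not q) and q), 0   [neg-implies-rule on 3]
8. not ((p or not q) and q), 0   [neg-Dia-rule on 7 via 0R0]
9. not (p or not q), 0   [neg-and-rule on 8 (branches; this branch)]
10. not p, 0   [neg-or-rule on 9]
11. Dia ((p or not q) and q), 1   [Dia-rule on 6: fresh world 1, 0R1]
12. not ((p or not q) and q), 1   [neg-Dia-rule on 7 via 0R1]
13. not (p or not q), 1   [neg-and-rule on 12 (branches; this branch)]
14. not p, 1   [neg-or-rule on 13]
15. q, 1   [neg-or-rule on 13]
16. (p or not q) and q, 2   [Dia-rule on 11: fresh world 2, 1R2]
17. p or not q, 2   [and-rule on 16]
18. q, 2   [and-rule on 16]
19. not ((p or not q) and q), 2   [neg-Dia-rule on 7 via 0R2]
20. p, 2   [or-rule on 17 (branches; this branch)]
21. not (p or not q), 2   [neg-and-rule on 19 (branches; this branch)]
22. not p, 2   [neg-or-rule on 21]
Accessibility: 0R0, 0R1, 0R2, 1R0, 1R1, 1R2, 2R0, 2R1, 2R2
Branch closes: p and not p both at 2.
All branches of the negation close; one closing branch shown above.

Valid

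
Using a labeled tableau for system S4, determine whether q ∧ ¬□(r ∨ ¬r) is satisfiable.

1. q ∧ ¬□(r ∨ ¬r), u
2. q, u
3. ¬□(r ∨ ¬r), u
4. ¬(r ∨ ¬r), v
5. ¬r, v
6. r, v
Accessibility: uRu, uRv, vRv
Branch closes: r and ¬r both at v.
All branches of the tableau close; one closing branch shown above.

No, unsatisfiable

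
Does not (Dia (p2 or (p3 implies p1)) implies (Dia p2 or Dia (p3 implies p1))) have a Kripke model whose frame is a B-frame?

Unsatisfiable (every branch closes)

1. not (Dia (p2 or (p3 implies p1)) implies (Dia p2 or Dia (p3 implies p1))), u
2. Dia (p2 or (p3 implies p1)), u
3. not (Dia p2 or Dia (p3 implies p1)), u
4. not Dia p2, u
5. not Dia (p3 implies p1), u
6. not p2, u
7. not (p3 implies p1), u
8. p3, u
9. not p1, u
10. p2 or (p3 implies p1), v
11. not p2, v
12. not (p3 implies p1), v
13. p3, v
14. not p1, v
15. p3 implies p1, v
16. p1, v
Accessibility: uRu, uRv, vRu, vRv
Branch closes: p1 and not p1 both at v.
Every branch closes; the branch above is one of them.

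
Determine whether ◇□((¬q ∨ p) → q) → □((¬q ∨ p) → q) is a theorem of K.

Tableau for the negation ¬(◇□((¬q ∨ p) → q) → □((¬q ∨ p) → q)):
1. ¬(◇□((¬q ∨ p) → q) → □((¬q ∨ p) → q)), 0
2. ◇□((¬q ∨ p) → q), 0
3. ¬□((¬q ∨ p) → q), 0
4. □((¬q ∨ p) → q), 1
5. ¬((¬q ∨ p) → q), 2
6. ¬q ∨ p, 2
7. ¬q, 2
8. p, 2
Accessibility: 0R1, 0R2
The negation has an open branch (countermodel exists).

No, not valid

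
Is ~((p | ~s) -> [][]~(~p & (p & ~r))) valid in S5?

No, not valid

Tableau for the negation (p | ~s) -> [][]~(~p & (p & ~r)):
1. (p | ~s) -> [][]~(~p & (p & ~r)), 0
2. [][]~(~p & (p & ~r)), 0
3. []~(~p & (p & ~r)), 0
4. ~(~p & (p & ~r)), 0
5. ~(p & ~r), 0
6. r, 0
Accessibility: 0R0
The negation has an open branch (countermodel exists).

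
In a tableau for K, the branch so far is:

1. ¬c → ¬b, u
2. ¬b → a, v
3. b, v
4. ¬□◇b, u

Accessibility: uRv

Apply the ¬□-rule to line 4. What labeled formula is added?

a fresh world w with uRw, and ¬◇b at w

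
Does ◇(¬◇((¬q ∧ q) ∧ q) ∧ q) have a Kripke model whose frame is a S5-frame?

1. ◇(¬◇((¬q ∧ q) ∧ q) ∧ q), u
2. ¬◇((¬q ∧ q) ∧ q) ∧ q, v   [◇-rule on 1: fresh world v, uRv]
3. ¬◇((¬q ∧ q) ∧ q), v   [∧-rule on 2]
4. q, v   [∧-rule on 2]
5. ¬((¬q ∧ q) ∧ q), u   [¬◇-rule on 3 via vRu]
6. ¬((¬q ∧ q) ∧ q), v   [¬◇-rule on 3 via vRv]
7. ¬q, u   [¬∧-rule on 5 (branches; this branch)]
8. ¬(¬q ∧ q), v   [¬∧-rule on 6 (branches; this branch)]
Accessibility: uRu, uRv, vRu, vRv

Yes, satisfiable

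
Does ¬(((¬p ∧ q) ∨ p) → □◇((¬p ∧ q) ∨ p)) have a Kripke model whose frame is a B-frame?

1. ¬(((¬p ∧ q) ∨ p) → □◇((¬p ∧ q) ∨ p)), w0
2. (¬p ∧ q) ∨ p, w0
3. ¬□◇((¬p ∧ q) ∨ p), w0
4. ¬p ∧ q, w0
5. ¬p, w0
6. q, w0
7. ¬◇((¬p ∧ q) ∨ p), w1
8. ¬((¬p ∧ q) ∨ p), w0
9. ¬(¬p ∧ q), w0
10. ¬((¬p ∧ q) ∨ p), w1
11. ¬(¬p ∧ q), w1
12. ¬p, w1
13. ¬q, w0
Accessibility: w0Rw0, w0Rw1, w1Rw0, w1Rw1
Branch closes: q and ¬q both at w0.
All branches of the tableau close; one closing branch shown above.

Unsatisfiable (every branch closes)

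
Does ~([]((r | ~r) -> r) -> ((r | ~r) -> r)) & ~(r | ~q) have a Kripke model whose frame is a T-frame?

1. ~([]((r | ~r) -> r) -> ((r | ~r) -> r)) & ~(r | ~q), w0
2. ~([]((r | ~r) -> r) -> ((r | ~r) -> r)), w0
3. ~(r | ~q), w0
4. []((r | ~r) -> r), w0
5. ~((r | ~r) -> r), w0
6. ~r, w0
7. q, w0
8. r | ~r, w0
9. (r | ~r) -> r, w0
10. ~(r | ~r), w0
11. r, w0
Accessibility: w0Rw0
Branch closes: r and ~r both at w0.
Every branch closes; the branch above is one of them.

No, unsatisfiable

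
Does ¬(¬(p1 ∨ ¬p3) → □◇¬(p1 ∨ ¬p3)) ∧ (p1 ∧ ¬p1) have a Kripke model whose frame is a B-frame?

Unsatisfiable (every branch closes)

1. ¬(¬(p1 ∨ ¬p3) → □◇¬(p1 ∨ ¬p3)) ∧ (p1 ∧ ¬p1), 0
2. ¬(¬(p1 ∨ ¬p3) → □◇¬(p1 ∨ ¬p3)), 0
3. p1 ∧ ¬p1, 0
4. ¬(p1 ∨ ¬p3), 0
5. ¬□◇¬(p1 ∨ ¬p3), 0
6. p1, 0
7. ¬p1, 0
Accessibility: 0R0
Branch closes: p1 and ¬p1 both at 0.
Every branch closes; the branch above is one of them.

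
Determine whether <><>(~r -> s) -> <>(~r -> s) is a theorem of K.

No, not valid

Tableau for the negation ~(<><>(~r -> s) -> <>(~r -> s)):
1. ~(<><>(~r -> s) -> <>(~r -> s)), 0
2. <><>(~r -> s), 0   [~->-rule on 1]
3. ~<>(~r -> s), 0   [~->-rule on 1]
4. <>(~r -> s), 1   [<>-rule on 2: fresh world 1, 0R1]
5. ~(~r -> s), 1   [~<>-rule on 3 via 0R1]
6. ~r, 1   [~->-rule on 5]
7. ~s, 1   [~->-rule on 5]
8. ~r -> s, 2   [<>-rule on 4: fresh world 2, 1R2]
9. s, 2   [->-rule on 8 (branches; this branch)]
Accessibility: 0R1, 1R2
The negation has an open branch (countermodel exists).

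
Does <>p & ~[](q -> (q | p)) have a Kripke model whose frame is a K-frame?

No, unsatisfiable

1. <>p & ~[](q -> (q | p)), w0
2. <>p, w0
3. ~[](q -> (q | p)), w0
4. p, w1
5. ~(q -> (q | p)), w2
6. q, w2
7. ~(q | p), w2
8. ~q, w2
9. ~p, w2
Accessibility: w0Rw1, w0Rw2
Branch closes: q and ~q both at w2.
(One branch shown.) All branches close.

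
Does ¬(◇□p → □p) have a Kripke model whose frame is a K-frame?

1. ¬(◇□p → □p), 0
2. ◇□p, 0
3. ¬□p, 0
4. □p, 1
5. ¬p, 2
Accessibility: 0R1, 0R2

Satisfiable (open branch found)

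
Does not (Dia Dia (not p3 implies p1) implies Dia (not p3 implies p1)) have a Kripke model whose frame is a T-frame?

Satisfiable

1. not (Dia Dia (not p3 implies p1) implies Dia (not p3 implies p1)), 0
2. Dia Dia (not p3 implies p1), 0
3. not Dia (not p3 implies p1), 0
4. not (not p3 implies p1), 0
5. not p3, 0
6. not p1, 0
7. Dia (not p3 implies p1), 1
8. not (not p3 implies p1), 1
9. not p3, 1
10. not p1, 1
11. not p3 implies p1, 2
12. p1, 2
Accessibility: 0R0, 0R1, 1R1, 1R2, 2R2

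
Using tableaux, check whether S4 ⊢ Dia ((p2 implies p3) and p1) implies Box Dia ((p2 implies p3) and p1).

No, not valid

Tableau for the negation not (Dia ((p2 implies p3) and p1) implies Box Dia ((p2 implies p3) and p1)):
1. not (Dia ((p2 implies p3) and p1) implies Box Dia ((p2 implies p3) and p1)), 0
2. Dia ((p2 implies p3) and p1), 0
3. not Box Dia ((p2 implies p3) and p1), 0
4. (p2 implies p3) and p1, 1
5. p2 implies p3, 1
6. p1, 1
7. p3, 1
8. not Dia ((p2 implies p3) and p1), 2
9. not ((p2 implies p3) and p1), 2
10. not p1, 2
Accessibility: 0R0, 0R1, 0R2, 1R1, 2R2
The negation has an open branch (countermodel exists).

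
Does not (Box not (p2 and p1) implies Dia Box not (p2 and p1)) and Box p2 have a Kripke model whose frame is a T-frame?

1. not (Box not (p2 and p1) implies Dia Box not (p2 and p1)) and Box p2, 0
2. not (Box not (p2 and p1) implies Dia Box not (p2 and p1)), 0
3. Box p2, 0
4. Box not (p2 and p1), 0
5. not Dia Box not (p2 and p1), 0
6. p2, 0
7. not (p2 and p1), 0
8. not Box not (p2 and p1), 0
9. not p1, 0
10. p2 and p1, 1
11. p2, 1
12. p1, 1
13. not (p2 and p1), 1
14. not Box not (p2 and p1), 1
15. not p1, 1
Accessibility: 0R0, 0R1, 1R1
Branch closes: p1 and not p1 both at 1.
All branches of the tableau close; one closing branch shown above.

No, unsatisfiable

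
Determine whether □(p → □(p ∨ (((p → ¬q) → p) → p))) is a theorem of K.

Valid

Tableau for the negation ¬□(p → □(p ∨ (((p → ¬q) → p) → p))):
1. ¬□(p → □(p ∨ (((p → ¬q) → p) → p))), 0
2. ¬(p → □(p ∨ (((p → ¬q) → p) → p))), 1   [¬□-rule on 1: fresh world 1, 0R1]
3. p, 1   [¬→-rule on 2]
4. ¬□(p ∨ (((p → ¬q) → p) → p)), 1   [¬→-rule on 2]
5. ¬(p ∨ (((p → ¬q) → p) → p)), 2   [¬□-rule on 4: fresh world 2, 1R2]
6. ¬p, 2   [¬∨-rule on 5]
7. ¬(((p → ¬q) → p) → p), 2   [¬∨-rule on 5]
8. (p → ¬q) → p, 2   [¬→-rule on 7]
9. ¬(p → ¬q), 2   [→-rule on 8 (branches; this branch)]
10. p, 2   [¬→-rule on 9]
11. q, 2   [¬→-rule on 9]
Accessibility: 0R1, 1R2
Branch closes: p and ¬p both at 2.
All branches of the negation close; one closing branch shown above.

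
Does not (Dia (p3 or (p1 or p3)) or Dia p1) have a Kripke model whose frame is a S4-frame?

Satisfiable

1. not (Dia (p3 or (p1 or p3)) or Dia p1), u
2. not Dia (p3 or (p1 or p3)), u
3. not Dia p1, u
4. not (p3 or (p1 or p3)), u
5. not p3, u
6. not (p1 or p3), u
7. not p1, u
Accessibility: uRu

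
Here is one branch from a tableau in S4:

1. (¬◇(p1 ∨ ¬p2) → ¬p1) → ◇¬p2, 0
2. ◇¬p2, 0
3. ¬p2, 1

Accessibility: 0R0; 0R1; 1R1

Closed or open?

No atom appears with both signs at the same world.

Not closed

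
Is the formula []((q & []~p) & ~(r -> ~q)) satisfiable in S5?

Satisfiable

1. []((q & []~p) & ~(r -> ~q)), 0
2. (q & []~p) & ~(r -> ~q), 0   [[]-rule on 1 via 0R0]
3. q & []~p, 0   [&-rule on 2]
4. ~(r -> ~q), 0   [&-rule on 2]
5. q, 0   [&-rule on 3]
6. []~p, 0   [&-rule on 3]
7. r, 0   [~->-rule on 4]
8. ~p, 0   [[]-rule on 6 via 0R0]
Accessibility: 0R0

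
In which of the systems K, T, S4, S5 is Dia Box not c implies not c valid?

S5-tableau for the negation not (Dia Box not c implies not c):
1. not (Dia Box not c implies not c), u
2. Dia Box not c, u   [neg-implies-rule on 1]
3. c, u   [neg-implies-rule on 1]
4. Box not c, v   [Dia-rule on 2: fresh world v, uRv]
5. not c, u   [Box-rule on 4 via vRu]
Accessibility: uRu, uRv, vRu, vRv
Branch closes: c and not c both at u.
Every branch closes (one shown): valid in S5.
S4-tableau for the negation not (Dia Box not c implies not c):
1. not (Dia Box not c implies not c), u
2. Dia Box not c, u   [neg-implies-rule on 1]
3. c, u   [neg-implies-rule on 1]
4. Box not c, v   [Dia-rule on 2: fresh world v, uRv]
5. not c, v   [Box-rule on 4 via vRv]
Accessibility: uRu, uRv, vRv
Complete open branch: countermodel on an S4-frame, so not valid in S4, nor in K, T (the same frame is also a K-frame and a T-frame).

S5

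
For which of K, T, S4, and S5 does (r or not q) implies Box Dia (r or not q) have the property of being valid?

S5

S4-tableau for the negation not ((r or not q) implies Box Dia (r or not q)):
1. not ((r or not q) implies Box Dia (r or not q)), 0
2. r or not q, 0   [neg-implies-rule on 1]
3. not Box Dia (r or not q), 0   [neg-implies-rule on 1]
4. not q, 0   [or-rule on 2 (branches; this branch)]
5. not Dia (r or not q), 1   [neg-Box-rule on 3: fresh world 1, 0R1]
6. not (r or not q), 1   [neg-Dia-rule on 5 via 1R1]
7. not r, 1   [neg-or-rule on 6]
8. q, 1   [neg-or-rule on 6]
Accessibility: 0R0, 0R1, 1R1
Complete open branch: countermodel on an S4-frame, so not valid in S4, nor in K, T (the same frame is also a K-frame and a T-frame).
S5-tableau for the negation not ((r or not q) implies Box Dia (r or not q)):
1. not ((r or not q) implies Box Dia (r or not q)), 0
2. r or not q, 0   [neg-implies-rule on 1]
3. not Box Dia (r or not q), 0   [neg-implies-rule on 1]
4. not q, 0   [or-rule on 2 (branches; this branch)]
5. not Dia (r or not q), 1   [neg-Box-rule on 3: fresh world 1, 0R1]
6. not (r or not q), 0   [neg-Dia-rule on 5 via 1R0]
7. not r, 0   [neg-or-rule on 6]
8. q, 0   [neg-or-rule on 6]
Accessibility: 0R0, 0R1, 1R0, 1R1
Branch closes: q and not q both at 0.
Every branch closes (one shown): valid in S5.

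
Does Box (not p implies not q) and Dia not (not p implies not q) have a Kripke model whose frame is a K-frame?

Unsatisfiable (every branch closes)

1. Box (not p implies not q) and Dia not (not p implies not q), u
2. Box (not p implies not q), u
3. Dia not (not p implies not q), u
4. not (not p implies not q), v
5. not p, v
6. q, v
7. not p implies not q, v
8. not q, v
Accessibility: uRv
Branch closes: q and not q both at v.
Every branch closes; the branch above is one of them.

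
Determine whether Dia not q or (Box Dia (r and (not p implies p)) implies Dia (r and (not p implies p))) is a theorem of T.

Valid

Tableau for the negation not (Dia not q or (Box Dia (r and (not p implies p)) implies Dia (r and (not p implies p)))):
1. not (Dia not q or (Box Dia (r and (not p implies p)) implies Dia (r and (not p implies p)))), w0
2. not Dia not q, w0
3. not (Box Dia (r and (not p implies p)) implies Dia (r and (not p implies p))), w0
4. Box Dia (r and (not p implies p)), w0
5. not Dia (r and (not p implies p)), w0
6. q, w0
7. Dia (r and (not p implies p)), w0
8. not (r and (not p implies p)), w0
9. not (not p implies p), w0
10. not p, w0
11. r and (not p implies p), w1
12. r, w1
13. not p implies p, w1
14. q, w1
15. Dia (r and (not p implies p)), w1
16. not (r and (not p implies p)), w1
17. p, w1
18. not (not p implies p), w1
19. not p, w1
Accessibility: w0Rw0, w0Rw1, w1Rw1
Branch closes: p and not p both at w1.
Every branch of the negation's tableau closes; the branch above is one of them.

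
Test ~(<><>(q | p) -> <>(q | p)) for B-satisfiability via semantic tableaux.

1. ~(<><>(q | p) -> <>(q | p)), w0
2. <><>(q | p), w0
3. ~<>(q | p), w0
4. ~(q | p), w0
5. ~q, w0
6. ~p, w0
7. <>(q | p), w1
8. ~(q | p), w1
9. ~q, w1
10. ~p, w1
11. q | p, w2
12. p, w2
Accessibility: w0Rw0, w0Rw1, w1Rw0, w1Rw1, w1Rw2, w2Rw1, w2Rw2

Yes, satisfiable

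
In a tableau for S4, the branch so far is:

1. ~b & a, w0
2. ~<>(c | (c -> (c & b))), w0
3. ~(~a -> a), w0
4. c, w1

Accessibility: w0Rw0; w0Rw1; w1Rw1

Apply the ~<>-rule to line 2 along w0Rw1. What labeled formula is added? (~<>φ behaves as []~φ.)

~(c | (c -> (c & b))), w1

~<>φ behaves as []~φ: propagate the negated body to each accessible world.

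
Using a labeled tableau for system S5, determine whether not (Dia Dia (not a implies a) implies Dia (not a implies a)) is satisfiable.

No, unsatisfiable

1. not (Dia Dia (not a implies a) implies Dia (not a implies a)), u
2. Dia Dia (not a implies a), u
3. not Dia (not a implies a), u
4. not (not a implies a), u
5. not a, u
6. Dia (not a implies a), v
7. not (not a implies a), v
8. not a, v
9. not a implies a, w
10. not (not a implies a), w
11. not a, w
12. a, w
Accessibility: uRu, uRv, uRw, vRu, vRv, vRw, wRu, wRv, wRw
Branch closes: a and not a both at w.
Every branch closes; the branch above is one of them.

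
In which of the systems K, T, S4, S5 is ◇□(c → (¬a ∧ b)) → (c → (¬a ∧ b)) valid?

S5-tableau for the negation ¬(◇□(c → (¬a ∧ b)) → (c → (¬a ∧ b))):
1. ¬(◇□(c → (¬a ∧ b)) → (c → (¬a ∧ b))), u
2. ◇□(c → (¬a ∧ b)), u
3. ¬(c → (¬a ∧ b)), u
4. c, u
5. ¬(¬a ∧ b), u
6. ¬b, u
7. □(c → (¬a ∧ b)), v
8. c → (¬a ∧ b), u
9. c → (¬a ∧ b), v
10. ¬a ∧ b, u
11. ¬a, u
12. b, u
Accessibility: uRu, uRv, vRu, vRv
Branch closes: b and ¬b both at u.
Every branch closes (one shown): valid in S5.
S4-tableau for the negation ¬(◇□(c → (¬a ∧ b)) → (c → (¬a ∧ b))):
1. ¬(◇□(c → (¬a ∧ b)) → (c → (¬a ∧ b))), u
2. ◇□(c → (¬a ∧ b)), u
3. ¬(c → (¬a ∧ b)), u
4. c, u
5. ¬(¬a ∧ b), u
6. ¬b, u
7. □(c → (¬a ∧ b)), v
8. c → (¬a ∧ b), v
9. ¬a ∧ b, v
10. ¬a, v
11. b, v
Accessibility: uRu, uRv, vRv
Complete open branch: countermodel on an S4-frame, so not valid in S4, nor in K, T (the same frame is also a K-frame and a T-frame).

S5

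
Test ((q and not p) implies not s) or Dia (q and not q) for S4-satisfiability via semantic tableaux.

1. ((q and not p) implies not s) or Dia (q and not q), u
2. (q and not p) implies not s, u   [or-rule on 1 (branches; this branch)]
3. not s, u   [implies-rule on 2 (branches; this branch)]
Accessibility: uRu

Satisfiable (open branch found)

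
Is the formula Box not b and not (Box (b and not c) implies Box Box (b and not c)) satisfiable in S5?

1. Box not b and not (Box (b and not c) implies Box Box (b and not c)), u
2. Box not b, u   [and-rule on 1]
3. not (Box (b and not c) implies Box Box (b and not c)), u   [and-rule on 1]
4. Box (b and not c), u   [neg-implies-rule on 3]
5. not Box Box (b and not c), u   [neg-implies-rule on 3]
6. not b, u   [Box-rule on 2 via uRu]
7. b and not c, u   [Box-rule on 4 via uRu]
8. b, u   [and-rule on 7]
9. not c, u   [and-rule on 7]
Accessibility: uRu
Branch closes: b and not b both at u.
Every branch closes; the branch above is one of them.

Unsatisfiable (every branch closes)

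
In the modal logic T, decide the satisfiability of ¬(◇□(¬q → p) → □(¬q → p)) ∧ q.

1. ¬(◇□(¬q → p) → □(¬q → p)) ∧ q, 0
2. ¬(◇□(¬q → p) → □(¬q → p)), 0
3. q, 0
4. ◇□(¬q → p), 0
5. ¬□(¬q → p), 0
6. □(¬q → p), 1
7. ¬q → p, 1
8. p, 1
9. ¬(¬q → p), 2
10. ¬q, 2
11. ¬p, 2
Accessibility: 0R0, 0R1, 0R2, 1R1, 2R2

Yes, satisfiable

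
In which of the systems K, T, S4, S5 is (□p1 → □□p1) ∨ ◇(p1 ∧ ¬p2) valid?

S4, S5

T-tableau for the negation ¬((□p1 → □□p1) ∨ ◇(p1 ∧ ¬p2)):
1. ¬((□p1 → □□p1) ∨ ◇(p1 ∧ ¬p2)), u
2. ¬(□p1 → □□p1), u
3. ¬◇(p1 ∧ ¬p2), u
4. □p1, u
5. ¬□□p1, u
6. ¬(p1 ∧ ¬p2), u
7. p1, u
8. p2, u
9. ¬□p1, v
10. ¬(p1 ∧ ¬p2), v
11. p1, v
12. p2, v
13. ¬p1, w
Accessibility: uRu, uRv, vRv, vRw, wRw
Complete open branch: countermodel on a T-frame, so not valid in T, nor in K (the same frame is also a K-frame).
S4-tableau for the negation ¬((□p1 → □□p1) ∨ ◇(p1 ∧ ¬p2)):
1. ¬((□p1 → □□p1) ∨ ◇(p1 ∧ ¬p2)), u
2. ¬(□p1 → □□p1), u
3. ¬◇(p1 ∧ ¬p2), u
4. □p1, u
5. ¬□□p1, u
6. ¬(p1 ∧ ¬p2), u
7. p1, u
8. p2, u
9. ¬□p1, v
10. ¬(p1 ∧ ¬p2), v
11. p1, v
12. p2, v
13. ¬p1, w
14. ¬(p1 ∧ ¬p2), w
15. p1, w
Accessibility: uRu, uRv, uRw, vRv, vRw, wRw
Branch closes: p1 and ¬p1 both at w.
Every branch closes (one shown): valid in S4, hence also in S5 (every theorem of S4 is a theorem of S5).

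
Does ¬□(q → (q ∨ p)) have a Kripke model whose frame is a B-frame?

1. ¬□(q → (q ∨ p)), 0
2. ¬(q → (q ∨ p)), 1   [¬□-rule on 1: fresh world 1, 0R1]
3. q, 1   [¬→-rule on 2]
4. ¬(q ∨ p), 1   [¬→-rule on 2]
5. ¬q, 1   [¬∨-rule on 4]
6. ¬p, 1   [¬∨-rule on 4]
Accessibility: 0R0, 0R1, 1R0, 1R1
Branch closes: q and ¬q both at 1.
Every branch closes; the branch above is one of them.

Unsatisfiable (every branch closes)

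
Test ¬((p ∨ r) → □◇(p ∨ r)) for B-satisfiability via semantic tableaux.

1. ¬((p ∨ r) → □◇(p ∨ r)), w0
2. p ∨ r, w0   [¬→-rule on 1]
3. ¬□◇(p ∨ r), w0   [¬→-rule on 1]
4. r, w0   [∨-rule on 2 (branches; this branch)]
5. ¬◇(p ∨ r), w1   [¬□-rule on 3: fresh world w1, w0Rw1]
6. ¬(p ∨ r), w0   [¬◇-rule on 5 via w1Rw0]
7. ¬p, w0   [¬∨-rule on 6]
8. ¬r, w0   [¬∨-rule on 6]
Accessibility: w0Rw0, w0Rw1, w1Rw0, w1Rw1
Branch closes: r and ¬r both at w0.
Every branch closes; the branch above is one of them.

Unsatisfiable (every branch closes)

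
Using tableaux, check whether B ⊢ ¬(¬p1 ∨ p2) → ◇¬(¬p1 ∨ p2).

Yes, valid

Tableau for the negation ¬(¬(¬p1 ∨ p2) → ◇¬(¬p1 ∨ p2)):
1. ¬(¬(¬p1 ∨ p2) → ◇¬(¬p1 ∨ p2)), 0
2. ¬(¬p1 ∨ p2), 0   [¬→-rule on 1]
3. ¬◇¬(¬p1 ∨ p2), 0   [¬→-rule on 1]
4. p1, 0   [¬∨-rule on 2]
5. ¬p2, 0   [¬∨-rule on 2]
6. ¬p1 ∨ p2, 0   [¬◇-rule on 3 via 0R0]
7. p2, 0   [∨-rule on 6 (branches; this branch)]
Accessibility: 0R0
Branch closes: p2 and ¬p2 both at 0.
All branches of the negation close; one closing branch shown above.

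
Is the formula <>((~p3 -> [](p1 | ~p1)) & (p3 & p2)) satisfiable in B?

1. <>((~p3 -> [](p1 | ~p1)) & (p3 & p2)), u
2. (~p3 -> [](p1 | ~p1)) & (p3 & p2), v
3. ~p3 -> [](p1 | ~p1), v
4. p3 & p2, v
5. p3, v
6. p2, v
7. [](p1 | ~p1), v
8. p1 | ~p1, u
9. p1 | ~p1, v
10. ~p1, u
11. ~p1, v
Accessibility: uRu, uRv, vRu, vRv

Satisfiable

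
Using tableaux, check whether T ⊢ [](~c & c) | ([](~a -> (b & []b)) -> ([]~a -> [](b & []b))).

Yes, valid

Tableau for the negation ~([](~c & c) | ([](~a -> (b & []b)) -> ([]~a -> [](b & []b)))):
1. ~([](~c & c) | ([](~a -> (b & []b)) -> ([]~a -> [](b & []b)))), 0
2. ~[](~c & c), 0
3. ~([](~a -> (b & []b)) -> ([]~a -> [](b & []b))), 0
4. [](~a -> (b & []b)), 0
5. ~([]~a -> [](b & []b)), 0
6. []~a, 0
7. ~[](b & []b), 0
8. ~a -> (b & []b), 0
9. ~a, 0
10. b & []b, 0
11. b, 0
12. []b, 0
13. ~(~c & c), 1
14. ~a -> (b & []b), 1
15. ~a, 1
16. b, 1
17. ~c, 1
18. b & []b, 1
19. []b, 1
20. ~(b & []b), 2
21. ~a -> (b & []b), 2
22. ~a, 2
23. b, 2
24. ~[]b, 2
25. b & []b, 2
26. []b, 2
27. ~b, 3
28. b, 3
Accessibility: 0R0, 0R1, 0R2, 1R1, 2R2, 2R3, 3R3
Branch closes: b and ~b both at 3.
Every branch of the negation's tableau closes; the branch above is one of them.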